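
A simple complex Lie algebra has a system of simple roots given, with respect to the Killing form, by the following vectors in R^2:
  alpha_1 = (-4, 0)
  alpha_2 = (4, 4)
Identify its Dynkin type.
B_2 (so(5))

Compute the Cartan integers a_ij = 2(alpha_i, alpha_j)/(alpha_j, alpha_j); the resulting 2x2 Cartan matrix is
[[2, -1], [-2, 2]].
The roots have two lengths (squared-length ratio 2:1); the short ones are alpha_{1}. The associated Dynkin diagram is a chain of 2 nodes with a double edge at one end; the terminal node there is the unique short simple root (B_2), so the type is B_2 (the algebra so(5)).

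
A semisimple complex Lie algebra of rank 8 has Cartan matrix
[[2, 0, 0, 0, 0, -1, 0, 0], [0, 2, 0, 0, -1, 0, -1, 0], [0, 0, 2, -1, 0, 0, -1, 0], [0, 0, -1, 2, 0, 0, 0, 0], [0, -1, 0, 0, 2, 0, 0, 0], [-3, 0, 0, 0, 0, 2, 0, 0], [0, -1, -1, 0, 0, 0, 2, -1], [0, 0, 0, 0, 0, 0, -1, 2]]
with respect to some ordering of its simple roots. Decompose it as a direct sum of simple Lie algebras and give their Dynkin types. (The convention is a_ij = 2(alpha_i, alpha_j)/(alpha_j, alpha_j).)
The diagram associated to this matrix has two connected components: the simple roots {alpha_2, alpha_3, alpha_4, alpha_5, alpha_7, alpha_8} form a chain of 5 nodes with one extra node attached to the third node from one end (E_6), and {alpha_1, alpha_6} form two nodes joined by a triple edge (G_2). A semisimple Lie algebra decomposes uniquely as the direct sum of simple ideals, one per connected component of its Dynkin diagram, so g ≅ E_6 ⊕ G_2 (dimension 78 + 14 = 92).

type E_6 ⊕ type G_2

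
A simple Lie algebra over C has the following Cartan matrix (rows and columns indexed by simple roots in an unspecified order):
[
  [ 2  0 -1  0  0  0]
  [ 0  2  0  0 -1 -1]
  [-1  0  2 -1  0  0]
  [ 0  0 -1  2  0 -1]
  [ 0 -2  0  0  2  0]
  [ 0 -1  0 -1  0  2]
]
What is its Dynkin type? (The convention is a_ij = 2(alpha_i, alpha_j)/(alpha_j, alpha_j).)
The matrix has rank 6 with 2's on the diagonal. Reading the off-diagonal entries as Dynkin edges (a single edge where a_ij = a_ji = -1; a double or triple edge where a_ij * a_ji = 2 or 3), the diagram is a chain of 6 nodes with a double edge at one end; the terminal node there is the unique long simple root (C_6). One simple-root ordering that puts it in standard form is (alpha_1, alpha_3, alpha_4, alpha_6, alpha_2, alpha_5). So the algebra is type C_6, i.e. sp(12).

C_6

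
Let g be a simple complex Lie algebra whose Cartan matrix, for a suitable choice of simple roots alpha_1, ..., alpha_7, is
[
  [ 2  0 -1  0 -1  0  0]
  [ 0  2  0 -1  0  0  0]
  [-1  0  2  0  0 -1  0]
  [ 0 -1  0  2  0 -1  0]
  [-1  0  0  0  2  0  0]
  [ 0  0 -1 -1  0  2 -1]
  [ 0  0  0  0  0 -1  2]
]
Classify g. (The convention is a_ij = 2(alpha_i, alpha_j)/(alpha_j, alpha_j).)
The matrix has rank 7 with 2's on the diagonal. Reading the off-diagonal entries as Dynkin edges (a single edge where a_ij = a_ji = -1; a double or triple edge where a_ij * a_ji = 2 or 3), the diagram is a chain of 6 nodes with one extra node attached to the third node from one end (E_7). One simple-root ordering that puts it in standard form is (alpha_2, alpha_7, alpha_4, alpha_6, alpha_3, alpha_1, alpha_5). So the algebra is type E_7.

E_7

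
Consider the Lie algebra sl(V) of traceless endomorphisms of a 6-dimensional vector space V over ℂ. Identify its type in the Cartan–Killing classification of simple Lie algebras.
This is sl(6), which has dimension 6^2 - 1 = 35 and rank 6 - 1 = 5 (a Cartan subalgebra is the diagonal traceless matrices). In the classification of classical Lie algebras, the special linear algebra sl(n+1) has type A_n; here n = 5, so the Dynkin diagram is a chain of 5 nodes with single edges (A_5). Hence the type is A_5.

A_5 (sl(6))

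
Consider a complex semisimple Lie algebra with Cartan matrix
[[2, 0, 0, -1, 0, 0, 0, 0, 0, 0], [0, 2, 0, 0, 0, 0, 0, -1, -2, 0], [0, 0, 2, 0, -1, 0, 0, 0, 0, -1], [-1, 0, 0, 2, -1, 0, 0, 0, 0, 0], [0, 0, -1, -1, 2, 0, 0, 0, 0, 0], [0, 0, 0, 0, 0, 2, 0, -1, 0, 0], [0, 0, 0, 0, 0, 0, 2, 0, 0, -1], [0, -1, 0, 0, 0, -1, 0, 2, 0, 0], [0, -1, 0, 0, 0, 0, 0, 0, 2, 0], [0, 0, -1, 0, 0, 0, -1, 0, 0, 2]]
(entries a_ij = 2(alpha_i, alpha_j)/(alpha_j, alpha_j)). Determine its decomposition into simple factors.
type A_6 + type B_4

The diagram associated to this matrix has two connected components: the simple roots {alpha_1, alpha_3, alpha_4, alpha_5, alpha_7, alpha_10} form a chain of 6 nodes with single edges (A_6), and {alpha_2, alpha_6, alpha_8, alpha_9} form a chain of 4 nodes with a double edge at one end; the terminal node there is the unique short simple root (B_4). A semisimple Lie algebra decomposes uniquely as the direct sum of simple ideals, one per connected component of its Dynkin diagram, so g ≅ A_6 ⊕ B_4 (dimension 48 + 36 = 84).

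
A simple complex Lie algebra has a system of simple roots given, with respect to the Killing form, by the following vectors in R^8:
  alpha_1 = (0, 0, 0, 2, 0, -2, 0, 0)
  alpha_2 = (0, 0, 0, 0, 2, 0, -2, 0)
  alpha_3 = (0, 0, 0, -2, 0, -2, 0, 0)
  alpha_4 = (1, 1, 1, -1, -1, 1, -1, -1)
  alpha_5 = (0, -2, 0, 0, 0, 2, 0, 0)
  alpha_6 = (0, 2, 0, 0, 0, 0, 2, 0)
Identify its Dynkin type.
E_6

Compute the Cartan integers a_ij = 2(alpha_i, alpha_j)/(alpha_j, alpha_j); the resulting 6x6 Cartan matrix is
[[2, 0, 0, -1, -1, 0], [0, 2, 0, 0, 0, -1], [0, 0, 2, 0, -1, 0], [-1, 0, 0, 2, 0, 0], [-1, 0, -1, 0, 2, -1], [0, -1, 0, 0, -1, 2]].
All simple roots have the same length, so the diagram is simply laced. The associated Dynkin diagram is a chain of 5 nodes with one extra node attached to the third node from one end (E_6), so the type is E_6.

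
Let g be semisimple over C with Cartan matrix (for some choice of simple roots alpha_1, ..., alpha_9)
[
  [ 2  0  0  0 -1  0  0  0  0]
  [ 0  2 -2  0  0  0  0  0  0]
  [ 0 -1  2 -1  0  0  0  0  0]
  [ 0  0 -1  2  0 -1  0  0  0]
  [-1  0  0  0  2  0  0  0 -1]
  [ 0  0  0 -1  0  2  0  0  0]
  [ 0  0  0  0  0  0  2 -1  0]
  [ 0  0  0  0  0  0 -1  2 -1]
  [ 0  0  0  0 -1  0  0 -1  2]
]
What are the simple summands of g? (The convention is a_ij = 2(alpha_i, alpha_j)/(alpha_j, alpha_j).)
A5 ⊕ C4

The diagram associated to this matrix has two connected components: the simple roots {alpha_1, alpha_5, alpha_7, alpha_8, alpha_9} form a chain of 5 nodes with single edges (A_5), and {alpha_2, alpha_3, alpha_4, alpha_6} form a chain of 4 nodes with a double edge at one end; the terminal node there is the unique long simple root (C_4). A semisimple Lie algebra decomposes uniquely as the direct sum of simple ideals, one per connected component of its Dynkin diagram, so g ≅ A_5 ⊕ C_4 (dimension 35 + 36 = 71).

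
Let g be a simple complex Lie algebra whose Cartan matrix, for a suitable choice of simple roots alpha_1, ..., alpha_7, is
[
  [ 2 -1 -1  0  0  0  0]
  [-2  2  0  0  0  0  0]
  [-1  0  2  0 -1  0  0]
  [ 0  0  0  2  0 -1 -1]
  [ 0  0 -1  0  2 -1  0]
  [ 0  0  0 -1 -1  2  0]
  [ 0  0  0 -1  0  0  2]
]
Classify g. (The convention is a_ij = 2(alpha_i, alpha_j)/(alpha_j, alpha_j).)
The matrix has rank 7 with 2's on the diagonal. Reading the off-diagonal entries as Dynkin edges (a single edge where a_ij = a_ji = -1; a double or triple edge where a_ij * a_ji = 2 or 3), the diagram is a chain of 7 nodes with a double edge at one end; the terminal node there is the unique long simple root (C_7). One simple-root ordering that puts it in standard form is (alpha_7, alpha_4, alpha_6, alpha_5, alpha_3, alpha_1, alpha_2). So the algebra is type C_7, i.e. sp(14).

type C_7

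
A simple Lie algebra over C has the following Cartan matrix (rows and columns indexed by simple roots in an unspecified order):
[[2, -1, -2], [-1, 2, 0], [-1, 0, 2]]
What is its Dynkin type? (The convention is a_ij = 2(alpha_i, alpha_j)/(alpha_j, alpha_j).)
The matrix has rank 3 with 2's on the diagonal. Reading the off-diagonal entries as Dynkin edges (a single edge where a_ij = a_ji = -1; a double or triple edge where a_ij * a_ji = 2 or 3), the diagram is a chain of 3 nodes with a double edge at one end; the terminal node there is the unique short simple root (B_3). One simple-root ordering that puts it in standard form is (alpha_2, alpha_1, alpha_3). So the algebra is type B_3, i.e. so(7).

B_3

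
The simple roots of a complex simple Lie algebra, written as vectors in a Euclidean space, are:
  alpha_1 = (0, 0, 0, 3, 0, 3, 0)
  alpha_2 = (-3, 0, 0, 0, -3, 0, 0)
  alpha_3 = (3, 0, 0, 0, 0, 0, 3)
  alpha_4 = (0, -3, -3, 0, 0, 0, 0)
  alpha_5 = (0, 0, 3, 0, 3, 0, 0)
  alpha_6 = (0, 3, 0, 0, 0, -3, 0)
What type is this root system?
Compute the Cartan integers a_ij = 2(alpha_i, alpha_j)/(alpha_j, alpha_j); the resulting 6x6 Cartan matrix is
[[2, 0, 0, 0, 0, -1], [0, 2, -1, 0, -1, 0], [0, -1, 2, 0, 0, 0], [0, 0, 0, 2, -1, -1], [0, -1, 0, -1, 2, 0], [-1, 0, 0, -1, 0, 2]].
All simple roots have the same length, so the diagram is simply laced. The associated Dynkin diagram is a chain of 6 nodes with single edges (A_6), so the type is A_6 (the algebra sl(7)).

A_6 (sl(7))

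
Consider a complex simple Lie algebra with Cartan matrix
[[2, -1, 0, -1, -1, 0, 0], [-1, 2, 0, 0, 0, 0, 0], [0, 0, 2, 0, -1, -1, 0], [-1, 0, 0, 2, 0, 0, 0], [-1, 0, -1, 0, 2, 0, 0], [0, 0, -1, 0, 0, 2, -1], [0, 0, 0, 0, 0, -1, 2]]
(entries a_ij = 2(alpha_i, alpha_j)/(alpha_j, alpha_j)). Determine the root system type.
type D_7

The matrix has rank 7 with 2's on the diagonal. Reading the off-diagonal entries as Dynkin edges (a single edge where a_ij = a_ji = -1; a double or triple edge where a_ij * a_ji = 2 or 3), the diagram is a chain of 5 nodes with a fork of two nodes at one end (D_7). One simple-root ordering that puts it in standard form is (alpha_7, alpha_6, alpha_3, alpha_5, alpha_1, alpha_4, alpha_2). So the algebra is type D_7, i.e. so(14).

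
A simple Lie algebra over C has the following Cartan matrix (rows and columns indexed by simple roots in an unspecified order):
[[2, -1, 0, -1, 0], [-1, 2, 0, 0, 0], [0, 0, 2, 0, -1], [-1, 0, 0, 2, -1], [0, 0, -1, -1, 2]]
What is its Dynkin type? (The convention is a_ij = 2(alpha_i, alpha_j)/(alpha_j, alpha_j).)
A_5 (sl(6))

The matrix has rank 5 with 2's on the diagonal. Reading the off-diagonal entries as Dynkin edges (a single edge where a_ij = a_ji = -1; a double or triple edge where a_ij * a_ji = 2 or 3), the diagram is a chain of 5 nodes with single edges (A_5). One simple-root ordering that puts it in standard form is (alpha_3, alpha_5, alpha_4, alpha_1, alpha_2). So the algebra is type A_5, i.e. sl(6).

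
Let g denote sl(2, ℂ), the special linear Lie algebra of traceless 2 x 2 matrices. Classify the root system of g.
type A_1

This is sl(2), which has dimension 2^2 - 1 = 3 and rank 2 - 1 = 1 (a Cartan subalgebra is the diagonal traceless matrices). In the classification of classical Lie algebras, the special linear algebra sl(n+1) has type A_n; here n = 1, so the Dynkin diagram is a chain of 1 nodes with single edges (A_1). Hence the type is A_1.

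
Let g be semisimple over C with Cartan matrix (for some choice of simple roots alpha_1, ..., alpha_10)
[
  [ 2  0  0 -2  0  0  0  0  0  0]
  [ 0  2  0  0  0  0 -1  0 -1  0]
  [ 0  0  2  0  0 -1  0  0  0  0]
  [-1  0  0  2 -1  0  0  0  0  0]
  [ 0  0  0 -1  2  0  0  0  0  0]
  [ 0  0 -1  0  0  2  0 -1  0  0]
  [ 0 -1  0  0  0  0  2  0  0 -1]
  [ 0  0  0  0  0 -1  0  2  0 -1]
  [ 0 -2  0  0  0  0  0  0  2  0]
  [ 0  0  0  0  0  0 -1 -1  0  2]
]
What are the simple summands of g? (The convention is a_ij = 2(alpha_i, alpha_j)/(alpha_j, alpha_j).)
The diagram associated to this matrix has two connected components: the simple roots {alpha_1, alpha_4, alpha_5} form a chain of 3 nodes with a double edge at one end; the terminal node there is the unique long simple root (C_3), and {alpha_2, alpha_3, alpha_6, alpha_7, alpha_8, alpha_9, alpha_10} form a chain of 7 nodes with a double edge at one end; the terminal node there is the unique long simple root (C_7). A semisimple Lie algebra decomposes uniquely as the direct sum of simple ideals, one per connected component of its Dynkin diagram, so g ≅ C_3 ⊕ C_7 (dimension 21 + 105 = 126).

C_3 + C_7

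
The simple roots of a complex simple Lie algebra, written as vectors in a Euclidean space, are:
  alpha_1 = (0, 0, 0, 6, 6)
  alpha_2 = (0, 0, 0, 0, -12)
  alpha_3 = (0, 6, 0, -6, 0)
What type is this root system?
C3

Compute the Cartan integers a_ij = 2(alpha_i, alpha_j)/(alpha_j, alpha_j); the resulting 3x3 Cartan matrix is
[[2, -1, -1], [-2, 2, 0], [-1, 0, 2]].
The roots have two lengths (squared-length ratio 2:1); the short ones are alpha_{1,3}. The associated Dynkin diagram is a chain of 3 nodes with a double edge at one end; the terminal node there is the unique long simple root (C_3), so the type is C_3 (the algebra sp(6)).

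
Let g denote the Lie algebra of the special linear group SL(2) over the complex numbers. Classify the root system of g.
This is sl(2), which has dimension 2^2 - 1 = 3 and rank 2 - 1 = 1 (a Cartan subalgebra is the diagonal traceless matrices). In the classification of classical Lie algebras, the special linear algebra sl(n+1) has type A_n; here n = 1, so the Dynkin diagram is a chain of 1 nodes with single edges (A_1). Hence the type is A_1.

type A_1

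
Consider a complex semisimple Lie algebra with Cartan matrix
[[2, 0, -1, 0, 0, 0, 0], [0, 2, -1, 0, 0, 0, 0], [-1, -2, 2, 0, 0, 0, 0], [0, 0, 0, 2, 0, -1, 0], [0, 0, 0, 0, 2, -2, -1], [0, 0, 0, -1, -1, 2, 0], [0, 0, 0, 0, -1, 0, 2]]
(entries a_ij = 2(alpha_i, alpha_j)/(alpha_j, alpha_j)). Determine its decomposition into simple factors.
B_3 ⊕ F_4

The diagram associated to this matrix has two connected components: the simple roots {alpha_1, alpha_2, alpha_3} form a chain of 3 nodes with a double edge at one end; the terminal node there is the unique short simple root (B_3), and {alpha_4, alpha_5, alpha_6, alpha_7} form a chain of 4 nodes with a double edge between the middle two (F_4). A semisimple Lie algebra decomposes uniquely as the direct sum of simple ideals, one per connected component of its Dynkin diagram, so g ≅ B_3 ⊕ F_4 (dimension 21 + 52 = 73).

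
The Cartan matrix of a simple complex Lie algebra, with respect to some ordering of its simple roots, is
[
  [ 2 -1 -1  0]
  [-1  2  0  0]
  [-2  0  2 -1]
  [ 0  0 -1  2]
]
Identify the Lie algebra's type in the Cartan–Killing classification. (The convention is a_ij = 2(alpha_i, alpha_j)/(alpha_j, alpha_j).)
The matrix has rank 4 with 2's on the diagonal. Reading the off-diagonal entries as Dynkin edges (a single edge where a_ij = a_ji = -1; a double or triple edge where a_ij * a_ji = 2 or 3), the diagram is a chain of 4 nodes with a double edge between the middle two (F_4). One simple-root ordering that puts it in standard form is (alpha_4, alpha_3, alpha_1, alpha_2). So the algebra is type F_4.

type F_4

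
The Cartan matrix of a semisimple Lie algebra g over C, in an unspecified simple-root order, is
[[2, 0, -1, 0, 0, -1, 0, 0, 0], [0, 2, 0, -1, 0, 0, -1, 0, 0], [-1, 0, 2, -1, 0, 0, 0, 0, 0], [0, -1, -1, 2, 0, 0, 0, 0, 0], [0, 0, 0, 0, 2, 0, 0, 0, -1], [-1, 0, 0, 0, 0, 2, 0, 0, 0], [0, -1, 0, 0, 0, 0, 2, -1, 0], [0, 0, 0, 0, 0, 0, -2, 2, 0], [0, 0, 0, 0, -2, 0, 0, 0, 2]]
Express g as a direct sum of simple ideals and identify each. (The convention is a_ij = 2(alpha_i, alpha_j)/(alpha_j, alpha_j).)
B_2 + C_7

The diagram associated to this matrix has two connected components: the simple roots {alpha_5, alpha_9} form a chain of 2 nodes with a double edge at one end; the terminal node there is the unique short simple root (B_2), and {alpha_1, alpha_2, alpha_3, alpha_4, alpha_6, alpha_7, alpha_8} form a chain of 7 nodes with a double edge at one end; the terminal node there is the unique long simple root (C_7). A semisimple Lie algebra decomposes uniquely as the direct sum of simple ideals, one per connected component of its Dynkin diagram, so g ≅ B_2 ⊕ C_7 (dimension 10 + 105 = 115).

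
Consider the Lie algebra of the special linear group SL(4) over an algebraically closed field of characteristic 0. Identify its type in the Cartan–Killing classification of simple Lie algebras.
This is sl(4), which has dimension 4^2 - 1 = 15 and rank 4 - 1 = 3 (a Cartan subalgebra is the diagonal traceless matrices). In the classification of classical Lie algebras, the special linear algebra sl(n+1) has type A_n; here n = 3, so the Dynkin diagram is a chain of 3 nodes with single edges (A_3). Hence the type is A_3.

A_3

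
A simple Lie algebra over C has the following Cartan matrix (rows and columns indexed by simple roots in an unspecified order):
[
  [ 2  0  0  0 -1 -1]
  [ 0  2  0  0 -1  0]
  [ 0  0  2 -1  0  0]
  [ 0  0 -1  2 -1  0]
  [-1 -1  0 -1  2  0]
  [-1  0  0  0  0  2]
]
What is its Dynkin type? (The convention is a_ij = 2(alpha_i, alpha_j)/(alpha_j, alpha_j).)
The matrix has rank 6 with 2's on the diagonal. Reading the off-diagonal entries as Dynkin edges (a single edge where a_ij = a_ji = -1; a double or triple edge where a_ij * a_ji = 2 or 3), the diagram is a chain of 5 nodes with one extra node attached to the third node from one end (E_6). One simple-root ordering that puts it in standard form is (alpha_6, alpha_2, alpha_1, alpha_5, alpha_4, alpha_3). So the algebra is type E_6.

E_6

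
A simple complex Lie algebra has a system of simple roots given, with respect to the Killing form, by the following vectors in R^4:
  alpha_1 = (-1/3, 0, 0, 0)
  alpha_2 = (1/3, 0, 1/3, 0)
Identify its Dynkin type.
Compute the Cartan integers a_ij = 2(alpha_i, alpha_j)/(alpha_j, alpha_j); the resulting 2x2 Cartan matrix is
[[2, -1], [-2, 2]].
The roots have two lengths (squared-length ratio 2:1); the short ones are alpha_{1}. The associated Dynkin diagram is a chain of 2 nodes with a double edge at one end; the terminal node there is the unique short simple root (B_2), so the type is B_2 (the algebra so(5)).

type B_2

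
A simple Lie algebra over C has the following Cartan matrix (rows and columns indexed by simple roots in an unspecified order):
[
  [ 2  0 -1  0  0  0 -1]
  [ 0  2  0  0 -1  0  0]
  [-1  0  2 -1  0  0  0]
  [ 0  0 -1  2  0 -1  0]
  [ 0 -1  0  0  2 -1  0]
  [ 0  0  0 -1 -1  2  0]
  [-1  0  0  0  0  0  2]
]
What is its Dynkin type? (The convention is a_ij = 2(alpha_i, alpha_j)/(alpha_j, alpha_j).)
A_7 (sl(8))

The matrix has rank 7 with 2's on the diagonal. Reading the off-diagonal entries as Dynkin edges (a single edge where a_ij = a_ji = -1; a double or triple edge where a_ij * a_ji = 2 or 3), the diagram is a chain of 7 nodes with single edges (A_7). One simple-root ordering that puts it in standard form is (alpha_2, alpha_5, alpha_6, alpha_4, alpha_3, alpha_1, alpha_7). So the algebra is type A_7, i.e. sl(8).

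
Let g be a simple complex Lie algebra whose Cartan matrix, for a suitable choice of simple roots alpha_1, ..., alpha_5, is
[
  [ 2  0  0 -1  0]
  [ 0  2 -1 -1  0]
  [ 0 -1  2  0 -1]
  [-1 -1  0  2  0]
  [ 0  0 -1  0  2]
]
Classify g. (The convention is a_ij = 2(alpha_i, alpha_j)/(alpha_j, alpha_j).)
A_5

The matrix has rank 5 with 2's on the diagonal. Reading the off-diagonal entries as Dynkin edges (a single edge where a_ij = a_ji = -1; a double or triple edge where a_ij * a_ji = 2 or 3), the diagram is a chain of 5 nodes with single edges (A_5). One simple-root ordering that puts it in standard form is (alpha_1, alpha_4, alpha_2, alpha_3, alpha_5). So the algebra is type A_5, i.e. sl(6).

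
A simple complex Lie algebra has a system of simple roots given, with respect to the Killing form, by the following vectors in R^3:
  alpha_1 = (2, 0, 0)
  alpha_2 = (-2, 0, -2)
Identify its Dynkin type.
Compute the Cartan integers a_ij = 2(alpha_i, alpha_j)/(alpha_j, alpha_j); the resulting 2x2 Cartan matrix is
[[2, -1], [-2, 2]].
The roots have two lengths (squared-length ratio 2:1); the short ones are alpha_{1}. The associated Dynkin diagram is a chain of 2 nodes with a double edge at one end; the terminal node there is the unique short simple root (B_2), so the type is B_2 (the algebra so(5)).

B_2 (so(5))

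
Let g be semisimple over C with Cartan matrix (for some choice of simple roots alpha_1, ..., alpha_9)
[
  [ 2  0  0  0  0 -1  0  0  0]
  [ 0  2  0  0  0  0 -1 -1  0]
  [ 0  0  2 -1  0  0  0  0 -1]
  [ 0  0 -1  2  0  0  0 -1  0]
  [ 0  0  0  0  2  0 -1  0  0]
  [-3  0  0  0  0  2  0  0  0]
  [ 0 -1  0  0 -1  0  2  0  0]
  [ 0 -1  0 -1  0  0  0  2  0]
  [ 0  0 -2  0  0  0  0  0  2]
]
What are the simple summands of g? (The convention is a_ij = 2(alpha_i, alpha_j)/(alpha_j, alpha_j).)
C_7 (sp(14)) ⊕ G_2

The diagram associated to this matrix has two connected components: the simple roots {alpha_2, alpha_3, alpha_4, alpha_5, alpha_7, alpha_8, alpha_9} form a chain of 7 nodes with a double edge at one end; the terminal node there is the unique long simple root (C_7), and {alpha_1, alpha_6} form two nodes joined by a triple edge (G_2). A semisimple Lie algebra decomposes uniquely as the direct sum of simple ideals, one per connected component of its Dynkin diagram, so g ≅ C_7 ⊕ G_2 (dimension 105 + 14 = 119).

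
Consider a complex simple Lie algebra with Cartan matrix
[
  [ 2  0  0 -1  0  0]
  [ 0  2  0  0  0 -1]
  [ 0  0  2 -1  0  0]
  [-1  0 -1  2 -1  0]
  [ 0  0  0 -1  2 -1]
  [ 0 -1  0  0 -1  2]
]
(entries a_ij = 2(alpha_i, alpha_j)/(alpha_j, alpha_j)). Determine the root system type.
D6

The matrix has rank 6 with 2's on the diagonal. Reading the off-diagonal entries as Dynkin edges (a single edge where a_ij = a_ji = -1; a double or triple edge where a_ij * a_ji = 2 or 3), the diagram is a chain of 4 nodes with a fork of two nodes at one end (D_6). One simple-root ordering that puts it in standard form is (alpha_2, alpha_6, alpha_5, alpha_4, alpha_3, alpha_1). So the algebra is type D_6, i.e. so(12).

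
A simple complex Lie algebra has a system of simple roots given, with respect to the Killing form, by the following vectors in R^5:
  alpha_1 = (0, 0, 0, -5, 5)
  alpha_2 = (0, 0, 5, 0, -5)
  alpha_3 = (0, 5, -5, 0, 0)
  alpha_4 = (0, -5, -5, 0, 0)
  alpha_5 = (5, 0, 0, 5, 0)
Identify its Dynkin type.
Compute the Cartan integers a_ij = 2(alpha_i, alpha_j)/(alpha_j, alpha_j); the resulting 5x5 Cartan matrix is
[[2, -1, 0, 0, -1], [-1, 2, -1, -1, 0], [0, -1, 2, 0, 0], [0, -1, 0, 2, 0], [-1, 0, 0, 0, 2]].
All simple roots have the same length, so the diagram is simply laced. The associated Dynkin diagram is a chain of 3 nodes with a fork of two nodes at one end (D_5), so the type is D_5 (the algebra so(10)).

D_5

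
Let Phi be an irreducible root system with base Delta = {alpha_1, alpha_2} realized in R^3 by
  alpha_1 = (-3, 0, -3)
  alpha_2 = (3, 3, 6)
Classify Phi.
G_2

Compute the Cartan integers a_ij = 2(alpha_i, alpha_j)/(alpha_j, alpha_j); the resulting 2x2 Cartan matrix is
[[2, -1], [-3, 2]].
The roots have two lengths (squared-length ratio 3:1); the short ones are alpha_{1}. The associated Dynkin diagram is two nodes joined by a triple edge (G_2), so the type is G_2.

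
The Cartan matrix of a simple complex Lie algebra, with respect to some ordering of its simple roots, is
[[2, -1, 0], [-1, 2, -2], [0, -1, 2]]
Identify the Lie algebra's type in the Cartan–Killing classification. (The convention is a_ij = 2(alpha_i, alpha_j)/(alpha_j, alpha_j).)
B3

The matrix has rank 3 with 2's on the diagonal. Reading the off-diagonal entries as Dynkin edges (a single edge where a_ij = a_ji = -1; a double or triple edge where a_ij * a_ji = 2 or 3), the diagram is a chain of 3 nodes with a double edge at one end; the terminal node there is the unique short simple root (B_3). One simple-root ordering that puts it in standard form is (alpha_1, alpha_2, alpha_3). So the algebra is type B_3, i.e. so(7).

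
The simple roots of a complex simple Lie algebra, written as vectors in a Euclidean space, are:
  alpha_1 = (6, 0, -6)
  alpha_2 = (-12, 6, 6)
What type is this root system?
G_2

Compute the Cartan integers a_ij = 2(alpha_i, alpha_j)/(alpha_j, alpha_j); the resulting 2x2 Cartan matrix is
[[2, -1], [-3, 2]].
The roots have two lengths (squared-length ratio 3:1); the short ones are alpha_{1}. The associated Dynkin diagram is two nodes joined by a triple edge (G_2), so the type is G_2.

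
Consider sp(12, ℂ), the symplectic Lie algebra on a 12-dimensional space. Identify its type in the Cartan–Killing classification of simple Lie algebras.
This is sp(12), which has dimension 12(12+1)/2 = 78 and rank 12/2 = 6. In the classification of classical Lie algebras, the symplectic algebra sp(2n) has type C_n; here n = 6, so the Dynkin diagram is a chain of 6 nodes with a double edge at one end; the terminal node there is the unique long simple root (C_6). Hence the type is C_6.

C_6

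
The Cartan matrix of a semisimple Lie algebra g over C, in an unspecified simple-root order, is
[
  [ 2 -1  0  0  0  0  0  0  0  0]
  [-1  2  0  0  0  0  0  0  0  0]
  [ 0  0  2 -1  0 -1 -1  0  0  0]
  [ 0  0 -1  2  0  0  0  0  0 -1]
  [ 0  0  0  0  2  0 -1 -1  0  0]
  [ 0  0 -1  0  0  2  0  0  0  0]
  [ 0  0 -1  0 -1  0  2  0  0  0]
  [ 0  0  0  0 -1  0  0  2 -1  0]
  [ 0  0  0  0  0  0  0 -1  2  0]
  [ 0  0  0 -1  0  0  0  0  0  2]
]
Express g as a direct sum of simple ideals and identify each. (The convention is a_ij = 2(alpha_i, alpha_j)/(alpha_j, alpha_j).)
type A_2 + type E_8

The diagram associated to this matrix has two connected components: the simple roots {alpha_1, alpha_2} form a chain of 2 nodes with single edges (A_2), and {alpha_3, alpha_4, alpha_5, alpha_6, alpha_7, alpha_8, alpha_9, alpha_10} form a chain of 7 nodes with one extra node attached to the third node from one end (E_8). A semisimple Lie algebra decomposes uniquely as the direct sum of simple ideals, one per connected component of its Dynkin diagram, so g ≅ A_2 ⊕ E_8 (dimension 8 + 248 = 256).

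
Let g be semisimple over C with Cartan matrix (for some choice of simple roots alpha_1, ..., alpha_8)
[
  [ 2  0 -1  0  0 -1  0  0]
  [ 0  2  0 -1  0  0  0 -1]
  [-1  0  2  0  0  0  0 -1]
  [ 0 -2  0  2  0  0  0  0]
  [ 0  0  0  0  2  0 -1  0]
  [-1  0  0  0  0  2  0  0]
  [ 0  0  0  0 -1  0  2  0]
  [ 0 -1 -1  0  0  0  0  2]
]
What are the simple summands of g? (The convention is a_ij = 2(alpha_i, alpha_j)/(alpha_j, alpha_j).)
A_2 + C_6

The diagram associated to this matrix has two connected components: the simple roots {alpha_5, alpha_7} form a chain of 2 nodes with single edges (A_2), and {alpha_1, alpha_2, alpha_3, alpha_4, alpha_6, alpha_8} form a chain of 6 nodes with a double edge at one end; the terminal node there is the unique long simple root (C_6). A semisimple Lie algebra decomposes uniquely as the direct sum of simple ideals, one per connected component of its Dynkin diagram, so g ≅ A_2 ⊕ C_6 (dimension 8 + 78 = 86).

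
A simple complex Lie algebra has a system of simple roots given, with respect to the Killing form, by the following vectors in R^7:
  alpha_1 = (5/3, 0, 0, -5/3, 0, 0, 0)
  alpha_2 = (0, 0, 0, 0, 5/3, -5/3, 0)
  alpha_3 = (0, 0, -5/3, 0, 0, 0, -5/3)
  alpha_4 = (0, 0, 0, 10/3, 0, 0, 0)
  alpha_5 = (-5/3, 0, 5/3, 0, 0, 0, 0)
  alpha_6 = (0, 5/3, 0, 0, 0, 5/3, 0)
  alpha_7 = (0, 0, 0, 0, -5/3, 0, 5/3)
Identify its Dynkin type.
C_7 (sp(14))

Compute the Cartan integers a_ij = 2(alpha_i, alpha_j)/(alpha_j, alpha_j); the resulting 7x7 Cartan matrix is
[[2, 0, 0, -1, -1, 0, 0], [0, 2, 0, 0, 0, -1, -1], [0, 0, 2, 0, -1, 0, -1], [-2, 0, 0, 2, 0, 0, 0], [-1, 0, -1, 0, 2, 0, 0], [0, -1, 0, 0, 0, 2, 0], [0, -1, -1, 0, 0, 0, 2]].
The roots have two lengths (squared-length ratio 2:1); the short ones are alpha_{1,2,3,5,6,7}. The associated Dynkin diagram is a chain of 7 nodes with a double edge at one end; the terminal node there is the unique long simple root (C_7), so the type is C_7 (the algebra sp(14)).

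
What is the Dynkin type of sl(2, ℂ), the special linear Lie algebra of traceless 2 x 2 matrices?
A1

This is sl(2), which has dimension 2^2 - 1 = 3 and rank 2 - 1 = 1 (a Cartan subalgebra is the diagonal traceless matrices). In the classification of classical Lie algebras, the special linear algebra sl(n+1) has type A_n; here n = 1, so the Dynkin diagram is a chain of 1 nodes with single edges (A_1). Hence the type is A_1.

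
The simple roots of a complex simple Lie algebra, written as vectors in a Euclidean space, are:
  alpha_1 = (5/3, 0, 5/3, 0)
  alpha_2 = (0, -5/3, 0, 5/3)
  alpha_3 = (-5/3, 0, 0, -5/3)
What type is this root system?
Compute the Cartan integers a_ij = 2(alpha_i, alpha_j)/(alpha_j, alpha_j); the resulting 3x3 Cartan matrix is
[[2, 0, -1], [0, 2, -1], [-1, -1, 2]].
All simple roots have the same length, so the diagram is simply laced. The associated Dynkin diagram is a chain of 3 nodes with single edges (A_3), so the type is A_3 (the algebra sl(4)).

A3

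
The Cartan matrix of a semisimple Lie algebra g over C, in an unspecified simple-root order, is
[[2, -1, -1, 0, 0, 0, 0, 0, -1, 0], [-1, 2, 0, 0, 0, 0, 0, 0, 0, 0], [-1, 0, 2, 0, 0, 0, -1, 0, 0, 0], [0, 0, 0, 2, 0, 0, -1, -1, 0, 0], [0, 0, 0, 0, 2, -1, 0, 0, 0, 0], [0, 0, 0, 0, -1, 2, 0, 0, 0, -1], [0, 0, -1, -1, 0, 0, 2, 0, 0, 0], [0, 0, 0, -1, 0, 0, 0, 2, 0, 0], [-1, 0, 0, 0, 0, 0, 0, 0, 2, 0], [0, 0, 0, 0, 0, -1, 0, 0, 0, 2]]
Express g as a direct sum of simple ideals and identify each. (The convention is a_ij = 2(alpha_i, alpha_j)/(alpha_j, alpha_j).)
A_3 + D_7

The diagram associated to this matrix has two connected components: the simple roots {alpha_5, alpha_6, alpha_10} form a chain of 3 nodes with single edges (A_3), and {alpha_1, alpha_2, alpha_3, alpha_4, alpha_7, alpha_8, alpha_9} form a chain of 5 nodes with a fork of two nodes at one end (D_7). A semisimple Lie algebra decomposes uniquely as the direct sum of simple ideals, one per connected component of its Dynkin diagram, so g ≅ A_3 ⊕ D_7 (dimension 15 + 91 = 106).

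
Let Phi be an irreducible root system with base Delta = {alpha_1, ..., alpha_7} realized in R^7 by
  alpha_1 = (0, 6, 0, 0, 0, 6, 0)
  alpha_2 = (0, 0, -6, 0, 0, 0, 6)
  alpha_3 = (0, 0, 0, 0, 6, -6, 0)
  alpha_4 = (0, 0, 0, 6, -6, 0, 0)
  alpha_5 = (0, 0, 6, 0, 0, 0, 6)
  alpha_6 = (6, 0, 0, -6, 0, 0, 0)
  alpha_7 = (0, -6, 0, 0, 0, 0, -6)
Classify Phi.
Compute the Cartan integers a_ij = 2(alpha_i, alpha_j)/(alpha_j, alpha_j); the resulting 7x7 Cartan matrix is
[[2, 0, -1, 0, 0, 0, -1], [0, 2, 0, 0, 0, 0, -1], [-1, 0, 2, -1, 0, 0, 0], [0, 0, -1, 2, 0, -1, 0], [0, 0, 0, 0, 2, 0, -1], [0, 0, 0, -1, 0, 2, 0], [-1, -1, 0, 0, -1, 0, 2]].
All simple roots have the same length, so the diagram is simply laced. The associated Dynkin diagram is a chain of 5 nodes with a fork of two nodes at one end (D_7), so the type is D_7 (the algebra so(14)).

type D_7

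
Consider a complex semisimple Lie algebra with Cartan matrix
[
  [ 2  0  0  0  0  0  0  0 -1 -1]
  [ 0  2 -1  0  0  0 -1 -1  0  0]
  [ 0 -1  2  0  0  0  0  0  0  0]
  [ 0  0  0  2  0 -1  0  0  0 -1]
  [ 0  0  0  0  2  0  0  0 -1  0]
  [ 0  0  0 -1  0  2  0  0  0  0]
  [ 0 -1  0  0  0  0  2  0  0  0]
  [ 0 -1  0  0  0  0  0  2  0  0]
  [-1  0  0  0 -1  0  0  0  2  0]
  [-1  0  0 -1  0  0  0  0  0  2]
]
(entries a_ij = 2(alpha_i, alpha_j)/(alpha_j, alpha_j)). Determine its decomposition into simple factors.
A_6 (sl(7)) + D_4 (so(8))

The diagram associated to this matrix has two connected components: the simple roots {alpha_1, alpha_4, alpha_5, alpha_6, alpha_9, alpha_10} form a chain of 6 nodes with single edges (A_6), and {alpha_2, alpha_3, alpha_7, alpha_8} form a chain of 2 nodes with a fork of two nodes at one end (D_4). A semisimple Lie algebra decomposes uniquely as the direct sum of simple ideals, one per connected component of its Dynkin diagram, so g ≅ A_6 ⊕ D_4 (dimension 48 + 28 = 76).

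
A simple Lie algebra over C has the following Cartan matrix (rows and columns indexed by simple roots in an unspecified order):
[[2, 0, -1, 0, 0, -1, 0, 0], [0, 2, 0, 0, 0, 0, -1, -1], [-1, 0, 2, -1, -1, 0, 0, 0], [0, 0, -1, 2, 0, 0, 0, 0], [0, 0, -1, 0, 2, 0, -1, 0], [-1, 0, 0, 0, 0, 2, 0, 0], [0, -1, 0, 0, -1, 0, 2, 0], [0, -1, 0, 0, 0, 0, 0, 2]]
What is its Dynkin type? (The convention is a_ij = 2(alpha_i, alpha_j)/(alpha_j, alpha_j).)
The matrix has rank 8 with 2's on the diagonal. Reading the off-diagonal entries as Dynkin edges (a single edge where a_ij = a_ji = -1; a double or triple edge where a_ij * a_ji = 2 or 3), the diagram is a chain of 7 nodes with one extra node attached to the third node from one end (E_8). One simple-root ordering that puts it in standard form is (alpha_6, alpha_4, alpha_1, alpha_3, alpha_5, alpha_7, alpha_2, alpha_8). So the algebra is type E_8.

E_8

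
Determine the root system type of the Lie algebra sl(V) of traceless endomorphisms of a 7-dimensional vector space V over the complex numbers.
This is sl(7), which has dimension 7^2 - 1 = 48 and rank 7 - 1 = 6 (a Cartan subalgebra is the diagonal traceless matrices). In the classification of classical Lie algebras, the special linear algebra sl(n+1) has type A_n; here n = 6, so the Dynkin diagram is a chain of 6 nodes with single edges (A_6). Hence the type is A_6.

A_6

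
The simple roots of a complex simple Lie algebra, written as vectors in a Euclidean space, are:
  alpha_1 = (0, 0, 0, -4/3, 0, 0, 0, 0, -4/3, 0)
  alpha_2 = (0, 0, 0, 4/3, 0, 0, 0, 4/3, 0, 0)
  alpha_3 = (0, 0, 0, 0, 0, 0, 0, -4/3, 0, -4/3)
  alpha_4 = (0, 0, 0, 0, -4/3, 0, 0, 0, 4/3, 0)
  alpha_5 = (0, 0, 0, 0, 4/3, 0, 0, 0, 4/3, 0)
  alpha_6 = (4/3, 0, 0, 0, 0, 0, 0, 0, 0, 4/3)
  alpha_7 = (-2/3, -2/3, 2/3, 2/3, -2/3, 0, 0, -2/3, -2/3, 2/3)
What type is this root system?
Compute the Cartan integers a_ij = 2(alpha_i, alpha_j)/(alpha_j, alpha_j); the resulting 7x7 Cartan matrix is
[[2, -1, 0, -1, -1, 0, 0], [-1, 2, -1, 0, 0, 0, 0], [0, -1, 2, 0, 0, -1, 0], [-1, 0, 0, 2, 0, 0, 0], [-1, 0, 0, 0, 2, 0, -1], [0, 0, -1, 0, 0, 2, 0], [0, 0, 0, 0, -1, 0, 2]].
All simple roots have the same length, so the diagram is simply laced. The associated Dynkin diagram is a chain of 6 nodes with one extra node attached to the third node from one end (E_7), so the type is E_7.

E_7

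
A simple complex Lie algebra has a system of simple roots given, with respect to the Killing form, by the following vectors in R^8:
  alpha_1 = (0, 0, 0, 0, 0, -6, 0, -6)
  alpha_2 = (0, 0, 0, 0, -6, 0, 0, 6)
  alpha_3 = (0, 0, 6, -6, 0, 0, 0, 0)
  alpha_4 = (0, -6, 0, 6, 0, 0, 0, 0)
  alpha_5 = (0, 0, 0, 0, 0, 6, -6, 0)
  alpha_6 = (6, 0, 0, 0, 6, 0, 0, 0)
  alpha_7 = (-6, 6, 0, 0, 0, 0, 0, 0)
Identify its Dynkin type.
Compute the Cartan integers a_ij = 2(alpha_i, alpha_j)/(alpha_j, alpha_j); the resulting 7x7 Cartan matrix is
[[2, -1, 0, 0, -1, 0, 0], [-1, 2, 0, 0, 0, -1, 0], [0, 0, 2, -1, 0, 0, 0], [0, 0, -1, 2, 0, 0, -1], [-1, 0, 0, 0, 2, 0, 0], [0, -1, 0, 0, 0, 2, -1], [0, 0, 0, -1, 0, -1, 2]].
All simple roots have the same length, so the diagram is simply laced. The associated Dynkin diagram is a chain of 7 nodes with single edges (A_7), so the type is A_7 (the algebra sl(8)).

A_7 (sl(8))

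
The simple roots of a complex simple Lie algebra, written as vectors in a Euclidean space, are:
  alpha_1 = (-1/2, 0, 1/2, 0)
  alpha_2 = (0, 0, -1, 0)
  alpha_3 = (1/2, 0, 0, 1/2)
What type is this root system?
type C_3

Compute the Cartan integers a_ij = 2(alpha_i, alpha_j)/(alpha_j, alpha_j); the resulting 3x3 Cartan matrix is
[[2, -1, -1], [-2, 2, 0], [-1, 0, 2]].
The roots have two lengths (squared-length ratio 2:1); the short ones are alpha_{1,3}. The associated Dynkin diagram is a chain of 3 nodes with a double edge at one end; the terminal node there is the unique long simple root (C_3), so the type is C_3 (the algebra sp(6)).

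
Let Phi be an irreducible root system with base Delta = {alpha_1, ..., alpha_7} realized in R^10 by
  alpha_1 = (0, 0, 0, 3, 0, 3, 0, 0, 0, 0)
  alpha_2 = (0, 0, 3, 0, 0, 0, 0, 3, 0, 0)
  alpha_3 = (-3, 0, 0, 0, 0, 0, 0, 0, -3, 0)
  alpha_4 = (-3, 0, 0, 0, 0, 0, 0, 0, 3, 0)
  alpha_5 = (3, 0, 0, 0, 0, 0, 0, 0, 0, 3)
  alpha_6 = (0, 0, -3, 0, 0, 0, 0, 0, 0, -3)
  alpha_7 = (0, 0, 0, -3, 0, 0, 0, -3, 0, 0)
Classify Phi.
Compute the Cartan integers a_ij = 2(alpha_i, alpha_j)/(alpha_j, alpha_j); the resulting 7x7 Cartan matrix is
[[2, 0, 0, 0, 0, 0, -1], [0, 2, 0, 0, 0, -1, -1], [0, 0, 2, 0, -1, 0, 0], [0, 0, 0, 2, -1, 0, 0], [0, 0, -1, -1, 2, -1, 0], [0, -1, 0, 0, -1, 2, 0], [-1, -1, 0, 0, 0, 0, 2]].
All simple roots have the same length, so the diagram is simply laced. The associated Dynkin diagram is a chain of 5 nodes with a fork of two nodes at one end (D_7), so the type is D_7 (the algebra so(14)).

D_7 (so(14))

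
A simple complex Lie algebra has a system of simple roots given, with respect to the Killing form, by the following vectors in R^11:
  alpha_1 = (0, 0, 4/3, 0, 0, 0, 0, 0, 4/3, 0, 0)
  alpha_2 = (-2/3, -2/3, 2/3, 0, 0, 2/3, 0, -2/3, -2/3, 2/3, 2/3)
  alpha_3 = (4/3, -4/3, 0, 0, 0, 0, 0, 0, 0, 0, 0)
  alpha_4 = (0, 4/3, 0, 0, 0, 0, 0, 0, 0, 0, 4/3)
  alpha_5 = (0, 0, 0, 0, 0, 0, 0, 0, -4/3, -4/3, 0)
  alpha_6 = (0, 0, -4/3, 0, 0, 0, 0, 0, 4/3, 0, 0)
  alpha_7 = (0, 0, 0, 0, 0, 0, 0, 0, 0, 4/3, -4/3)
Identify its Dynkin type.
E7

Compute the Cartan integers a_ij = 2(alpha_i, alpha_j)/(alpha_j, alpha_j); the resulting 7x7 Cartan matrix is
[[2, 0, 0, 0, -1, 0, 0], [0, 2, 0, 0, 0, -1, 0], [0, 0, 2, -1, 0, 0, 0], [0, 0, -1, 2, 0, 0, -1], [-1, 0, 0, 0, 2, -1, -1], [0, -1, 0, 0, -1, 2, 0], [0, 0, 0, -1, -1, 0, 2]].
All simple roots have the same length, so the diagram is simply laced. The associated Dynkin diagram is a chain of 6 nodes with one extra node attached to the third node from one end (E_7), so the type is E_7.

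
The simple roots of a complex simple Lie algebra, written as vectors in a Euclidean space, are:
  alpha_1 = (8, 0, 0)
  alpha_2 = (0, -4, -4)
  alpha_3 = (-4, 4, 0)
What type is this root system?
Compute the Cartan integers a_ij = 2(alpha_i, alpha_j)/(alpha_j, alpha_j); the resulting 3x3 Cartan matrix is
[[2, 0, -2], [0, 2, -1], [-1, -1, 2]].
The roots have two lengths (squared-length ratio 2:1); the short ones are alpha_{2,3}. The associated Dynkin diagram is a chain of 3 nodes with a double edge at one end; the terminal node there is the unique long simple root (C_3), so the type is C_3 (the algebra sp(6)).

C_3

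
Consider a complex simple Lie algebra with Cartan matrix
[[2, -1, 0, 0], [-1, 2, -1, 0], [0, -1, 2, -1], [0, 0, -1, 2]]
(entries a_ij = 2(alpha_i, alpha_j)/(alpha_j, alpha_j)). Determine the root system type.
A_4

The matrix has rank 4 with 2's on the diagonal. Reading the off-diagonal entries as Dynkin edges (a single edge where a_ij = a_ji = -1; a double or triple edge where a_ij * a_ji = 2 or 3), the diagram is a chain of 4 nodes with single edges (A_4). One simple-root ordering that puts it in standard form is (alpha_4, alpha_3, alpha_2, alpha_1). So the algebra is type A_4, i.e. sl(5).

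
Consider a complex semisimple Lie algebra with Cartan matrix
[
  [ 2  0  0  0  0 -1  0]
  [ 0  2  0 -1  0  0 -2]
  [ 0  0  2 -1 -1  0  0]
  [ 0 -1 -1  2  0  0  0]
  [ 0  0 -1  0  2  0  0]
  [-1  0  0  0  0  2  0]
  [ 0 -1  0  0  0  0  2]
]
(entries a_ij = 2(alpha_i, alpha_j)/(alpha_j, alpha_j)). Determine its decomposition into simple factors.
The diagram associated to this matrix has two connected components: the simple roots {alpha_1, alpha_6} form a chain of 2 nodes with single edges (A_2), and {alpha_2, alpha_3, alpha_4, alpha_5, alpha_7} form a chain of 5 nodes with a double edge at one end; the terminal node there is the unique short simple root (B_5). A semisimple Lie algebra decomposes uniquely as the direct sum of simple ideals, one per connected component of its Dynkin diagram, so g ≅ A_2 ⊕ B_5 (dimension 8 + 55 = 63).

A_2 (sl(3)) ⊕ B_5 (so(11))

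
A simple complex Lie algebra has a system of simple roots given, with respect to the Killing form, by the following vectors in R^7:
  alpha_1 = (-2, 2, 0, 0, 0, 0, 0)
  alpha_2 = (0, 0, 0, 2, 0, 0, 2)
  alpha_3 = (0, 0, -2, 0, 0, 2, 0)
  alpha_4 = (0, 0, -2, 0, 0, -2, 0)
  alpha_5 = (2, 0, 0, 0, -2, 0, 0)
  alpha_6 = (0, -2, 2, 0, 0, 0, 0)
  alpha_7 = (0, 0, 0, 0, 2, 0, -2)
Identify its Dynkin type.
type D_7

Compute the Cartan integers a_ij = 2(alpha_i, alpha_j)/(alpha_j, alpha_j); the resulting 7x7 Cartan matrix is
[[2, 0, 0, 0, -1, -1, 0], [0, 2, 0, 0, 0, 0, -1], [0, 0, 2, 0, 0, -1, 0], [0, 0, 0, 2, 0, -1, 0], [-1, 0, 0, 0, 2, 0, -1], [-1, 0, -1, -1, 0, 2, 0], [0, -1, 0, 0, -1, 0, 2]].
All simple roots have the same length, so the diagram is simply laced. The associated Dynkin diagram is a chain of 5 nodes with a fork of two nodes at one end (D_7), so the type is D_7 (the algebra so(14)).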